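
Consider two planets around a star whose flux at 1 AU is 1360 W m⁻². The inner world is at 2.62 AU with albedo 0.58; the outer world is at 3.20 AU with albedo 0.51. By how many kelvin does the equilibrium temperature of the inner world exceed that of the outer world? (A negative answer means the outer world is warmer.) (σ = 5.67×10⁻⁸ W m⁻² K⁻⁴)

T_eq = [S₀(1−A)/(4σd²)]^(1/4), so T ∝ (1−A)^(1/4) / √d.
T₁ = [1360×0.42/(4×5.67×10⁻⁸×2.62²)]^(1/4) = 138.40 K.
T₂ = [1360×0.49/(4×5.67×10⁻⁸×3.20²)]^(1/4) = 130.15 K.

ΔT ≈ 8.2 K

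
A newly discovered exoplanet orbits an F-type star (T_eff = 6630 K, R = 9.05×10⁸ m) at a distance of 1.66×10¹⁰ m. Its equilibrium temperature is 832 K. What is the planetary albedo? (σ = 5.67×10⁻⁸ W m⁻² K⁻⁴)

A ≈ 0.67

L = 4πR_⋆²σT_⋆⁴ = 4π(9.05×10⁸)² × 5.67×10⁻⁸ × (6630)⁴ = 1.13×10²⁷ W.
S = L/(4πd²) = 3.26×10⁵ W m⁻².
From T_eq⁴ = S(1−A)/(4σ): 1−A = 4σT_eq⁴/S.
1−A = 4 × 5.67×10⁻⁸ × (832)⁴ / 3.26×10⁵ = 0.334.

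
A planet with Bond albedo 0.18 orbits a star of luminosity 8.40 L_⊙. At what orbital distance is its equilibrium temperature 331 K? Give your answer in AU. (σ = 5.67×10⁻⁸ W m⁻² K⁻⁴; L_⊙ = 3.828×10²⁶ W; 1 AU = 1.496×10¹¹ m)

d ≈ 1.86 AU

L = 8.40 × 3.828×10²⁶ = 3.22×10²⁷ W.
From T_eq⁴ = L(1−A)/(16πσd²): d = √[L(1−A)/(16πσT_eq⁴)].
d = √[3.22×10²⁷ × 0.82 / (16π × 5.67×10⁻⁸ × (331)⁴)] = 2.78×10¹¹ m = 1.86 AU.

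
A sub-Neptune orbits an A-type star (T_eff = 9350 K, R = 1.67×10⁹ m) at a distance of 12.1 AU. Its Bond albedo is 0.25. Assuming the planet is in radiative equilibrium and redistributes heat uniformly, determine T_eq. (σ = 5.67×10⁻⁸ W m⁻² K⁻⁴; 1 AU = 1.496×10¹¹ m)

d = 12.1 AU = 1.81×10¹² m.
L = 4πR_⋆²σT_⋆⁴ = 4π(1.67×10⁹)² × 5.67×10⁻⁸ × (9350)⁴ = 1.52×10²⁸ W.
S = L/(4πd²) = 369 W m⁻².
Energy balance: absorbed = emitted ⇒ πR²·S(1−A) = 4πR²·σT_eq⁴, so T_eq⁴ = S(1−A)/(4σ).
T_eq = [369 × 0.75 / (4 × 5.67×10⁻⁸)]^(1/4) = (1.22×10⁹)^(1/4) = 187 K.

T_eq ≈ 187 K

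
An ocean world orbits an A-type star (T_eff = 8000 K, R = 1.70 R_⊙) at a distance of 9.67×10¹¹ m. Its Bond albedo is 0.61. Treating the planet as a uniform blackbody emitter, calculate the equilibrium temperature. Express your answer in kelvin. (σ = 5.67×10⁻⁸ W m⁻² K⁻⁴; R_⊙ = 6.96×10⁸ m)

T_eq ≈ 156 K

R_⋆ = 1.70 × 6.96×10⁸ = 1.18×10⁹ m.
L = 4πR_⋆²σT_⋆⁴ = 4π(1.18×10⁹)² × 5.67×10⁻⁸ × (8000)⁴ = 4.09×10²⁷ W.
S = L/(4πd²) = 348 W m⁻².
Energy balance: absorbed = emitted ⇒ πR²·S(1−A) = 4πR²·σT_eq⁴, so T_eq⁴ = S(1−A)/(4σ).
T_eq = [348 × 0.39 / (4 × 5.67×10⁻⁸)]^(1/4) = (5.98×10⁸)^(1/4) = 156 K.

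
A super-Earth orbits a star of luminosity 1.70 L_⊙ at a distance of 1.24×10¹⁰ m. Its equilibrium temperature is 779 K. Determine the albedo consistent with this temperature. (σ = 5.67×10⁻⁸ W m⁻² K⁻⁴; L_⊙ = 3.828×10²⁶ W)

A ≈ 0.75

L = 1.70 × 3.828×10²⁶ = 6.51×10²⁶ W.
Flux: S = L/(4πd²) = 6.51×10²⁶/(4π×(1.24×10¹⁰)²) = 3.37×10⁵ W m⁻².
From T_eq⁴ = S(1−A)/(4σ): 1−A = 4σT_eq⁴/S.
1−A = 4 × 5.67×10⁻⁸ × (779)⁴ / 3.37×10⁵ = 0.248.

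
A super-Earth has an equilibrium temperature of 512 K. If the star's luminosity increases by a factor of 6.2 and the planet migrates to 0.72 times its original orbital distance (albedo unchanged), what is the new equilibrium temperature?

T_eq ≈ 952 K

T_eq ∝ L^(1/4) · d^(−1/2).
T′ = 512 × 6.2^(1/4) / 0.72^(1/2) = 952 K.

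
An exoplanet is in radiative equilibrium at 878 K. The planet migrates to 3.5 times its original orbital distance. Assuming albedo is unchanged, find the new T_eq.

T_eq ≈ 469 K

T_eq ∝ L^(1/4) · d^(−1/2).
T′ = 878 / 3.5^(1/2) = 469 K.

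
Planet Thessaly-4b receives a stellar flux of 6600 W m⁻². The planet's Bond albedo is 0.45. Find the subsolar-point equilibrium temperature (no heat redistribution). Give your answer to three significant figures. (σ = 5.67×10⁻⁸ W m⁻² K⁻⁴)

T_ss ≈ 503 K

At the subsolar point the surface absorbs S(1−A) and emits σT⁴ per unit area — no factor of 4, since only the local patch is in balance.
T = [6600 × 0.55 / 5.67×10⁻⁸]^(1/4) = (6.40×10¹⁰)^(1/4) = 503 K.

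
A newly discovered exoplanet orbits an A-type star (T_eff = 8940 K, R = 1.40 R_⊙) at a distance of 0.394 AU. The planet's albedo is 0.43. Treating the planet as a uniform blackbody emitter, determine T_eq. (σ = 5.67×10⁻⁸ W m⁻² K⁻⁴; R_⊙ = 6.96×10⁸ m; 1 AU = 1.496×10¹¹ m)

T_eq ≈ 706 K

R_⋆ = 1.40 × 6.96×10⁸ = 9.74×10⁸ m.
d = 0.394 AU = 5.89×10¹⁰ m.
L = 4πR_⋆²σT_⋆⁴ = 4π(9.74×10⁸)² × 5.67×10⁻⁸ × (8940)⁴ = 4.32×10²⁷ W.
S = L/(4πd²) = 9.90×10⁴ W m⁻².
Energy balance: absorbed = emitted ⇒ πR²·S(1−A) = 4πR²·σT_eq⁴, so T_eq⁴ = S(1−A)/(4σ).
T_eq = [9.90×10⁴ × 0.57 / (4 × 5.67×10⁻⁸)]^(1/4) = (2.49×10¹¹)^(1/4) = 706 K.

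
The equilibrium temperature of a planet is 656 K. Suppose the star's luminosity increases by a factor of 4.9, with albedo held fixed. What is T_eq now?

T_eq ≈ 976 K

T_eq ∝ L^(1/4) · d^(−1/2).
T′ = 656 × 4.9^(1/4) = 976 K.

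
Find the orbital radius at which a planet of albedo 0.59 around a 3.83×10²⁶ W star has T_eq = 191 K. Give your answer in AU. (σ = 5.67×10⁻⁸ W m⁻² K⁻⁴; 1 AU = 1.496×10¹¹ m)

From T_eq⁴ = L(1−A)/(16πσd²): d = √[L(1−A)/(16πσT_eq⁴)].
d = √[3.83×10²⁶ × 0.41 / (16π × 5.67×10⁻⁸ × (191)⁴)] = 2.03×10¹¹ m = 1.36 AU.

d ≈ 1.36 AU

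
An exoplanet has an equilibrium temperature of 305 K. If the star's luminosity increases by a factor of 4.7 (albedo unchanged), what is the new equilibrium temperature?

T_eq ≈ 449 K

T_eq ∝ L^(1/4) · d^(−1/2).
T′ = 305 × 4.7^(1/4) = 449 K.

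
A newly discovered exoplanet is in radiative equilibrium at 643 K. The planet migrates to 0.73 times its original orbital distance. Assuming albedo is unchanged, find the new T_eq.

T_eq ≈ 753 K

T_eq ∝ L^(1/4) · d^(−1/2).
T′ = 643 / 0.73^(1/2) = 753 K.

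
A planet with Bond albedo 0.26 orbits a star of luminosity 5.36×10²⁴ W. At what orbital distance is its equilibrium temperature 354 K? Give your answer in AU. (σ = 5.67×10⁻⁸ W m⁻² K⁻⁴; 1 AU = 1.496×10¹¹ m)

From T_eq⁴ = L(1−A)/(16πσd²): d = √[L(1−A)/(16πσT_eq⁴)].
d = √[5.36×10²⁴ × 0.74 / (16π × 5.67×10⁻⁸ × (354)⁴)] = 9.41×10⁹ m = 0.0629 AU.

d ≈ 0.0629 AU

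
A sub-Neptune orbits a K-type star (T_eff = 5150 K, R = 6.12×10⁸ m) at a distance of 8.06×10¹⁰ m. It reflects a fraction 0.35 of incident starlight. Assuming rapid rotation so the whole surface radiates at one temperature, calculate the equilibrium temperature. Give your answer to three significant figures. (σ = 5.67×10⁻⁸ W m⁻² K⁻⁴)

T_eq ≈ 285 K

L = 4πR_⋆²σT_⋆⁴ = 4π(6.12×10⁸)² × 5.67×10⁻⁸ × (5150)⁴ = 1.88×10²⁶ W.
S = L/(4πd²) = 2300 W m⁻².
Energy balance: absorbed = emitted ⇒ πR²·S(1−A) = 4πR²·σT_eq⁴, so T_eq⁴ = S(1−A)/(4σ).
T_eq = [2300 × 0.65 / (4 × 5.67×10⁻⁸)]^(1/4) = (6.59×10⁹)^(1/4) = 285 K.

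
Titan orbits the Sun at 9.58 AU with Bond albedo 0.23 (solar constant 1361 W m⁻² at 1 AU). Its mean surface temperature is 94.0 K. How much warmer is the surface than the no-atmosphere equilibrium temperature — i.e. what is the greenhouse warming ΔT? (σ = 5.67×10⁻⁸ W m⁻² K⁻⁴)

S = 1361/9.58² = 14.83 W m⁻².
T_eq = [S(1−A)/(4σ)]^(1/4) = [14.83×0.77/(4×5.67×10⁻⁸)]^(1/4) = 84.2 K.
ΔT = T_surf − T_eq = 94 − 84.2.

ΔT ≈ 9.8 K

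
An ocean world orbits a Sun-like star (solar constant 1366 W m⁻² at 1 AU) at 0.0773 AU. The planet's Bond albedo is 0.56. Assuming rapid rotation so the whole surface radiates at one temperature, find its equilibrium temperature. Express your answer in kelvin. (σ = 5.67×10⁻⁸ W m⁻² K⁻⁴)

Flux at 0.0773 AU: S = 1366/0.0773² = 2.29×10⁵ W m⁻².
Energy balance: absorbed = emitted ⇒ πR²·S(1−A) = 4πR²·σT_eq⁴, so T_eq⁴ = S(1−A)/(4σ).
T_eq = [2.29×10⁵ × 0.44 / (4 × 5.67×10⁻⁸)]^(1/4) = (4.44×10¹¹)^(1/4) = 816 K.

T_eq ≈ 816 K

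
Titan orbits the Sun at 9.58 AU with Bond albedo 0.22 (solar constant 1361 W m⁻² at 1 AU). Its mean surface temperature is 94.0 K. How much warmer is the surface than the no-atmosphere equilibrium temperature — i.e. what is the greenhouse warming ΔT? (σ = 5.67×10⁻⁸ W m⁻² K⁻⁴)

S = 1361/9.58² = 14.83 W m⁻².
T_eq = [S(1−A)/(4σ)]^(1/4) = [14.83×0.78/(4×5.67×10⁻⁸)]^(1/4) = 84.5 K.
ΔT = T_surf − T_eq = 94 − 84.5.

ΔT ≈ 9.5 K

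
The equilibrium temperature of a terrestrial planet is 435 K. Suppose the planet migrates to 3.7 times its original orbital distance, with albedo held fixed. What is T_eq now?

T_eq ∝ L^(1/4) · d^(−1/2).
T′ = 435 / 3.7^(1/2) = 226 K.

T_eq ≈ 226 K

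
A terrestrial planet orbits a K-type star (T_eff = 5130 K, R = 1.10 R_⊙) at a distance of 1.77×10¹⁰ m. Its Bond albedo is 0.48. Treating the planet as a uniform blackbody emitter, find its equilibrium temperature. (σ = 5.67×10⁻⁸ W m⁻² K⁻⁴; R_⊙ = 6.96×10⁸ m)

R_⋆ = 1.10 × 6.96×10⁸ = 7.66×10⁸ m.
L = 4πR_⋆²σT_⋆⁴ = 4π(7.66×10⁸)² × 5.67×10⁻⁸ × (5130)⁴ = 2.89×10²⁶ W.
S = L/(4πd²) = 7.35×10⁴ W m⁻².
Energy balance: absorbed = emitted ⇒ πR²·S(1−A) = 4πR²·σT_eq⁴, so T_eq⁴ = S(1−A)/(4σ).
T_eq = [7.35×10⁴ × 0.52 / (4 × 5.67×10⁻⁸)]^(1/4) = (1.68×10¹¹)^(1/4) = 641 K.

T_eq ≈ 641 K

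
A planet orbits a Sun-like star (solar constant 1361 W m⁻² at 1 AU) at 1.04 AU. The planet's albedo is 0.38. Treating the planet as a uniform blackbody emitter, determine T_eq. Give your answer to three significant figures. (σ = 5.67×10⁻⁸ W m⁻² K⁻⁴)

Flux at 1.04 AU: S = 1361/1.04² = 1260 W m⁻².
Energy balance: absorbed = emitted ⇒ πR²·S(1−A) = 4πR²·σT_eq⁴, so T_eq⁴ = S(1−A)/(4σ).
T_eq = [1260 × 0.62 / (4 × 5.67×10⁻⁸)]^(1/4) = (3.44×10⁹)^(1/4) = 242 K.

T_eq ≈ 242 K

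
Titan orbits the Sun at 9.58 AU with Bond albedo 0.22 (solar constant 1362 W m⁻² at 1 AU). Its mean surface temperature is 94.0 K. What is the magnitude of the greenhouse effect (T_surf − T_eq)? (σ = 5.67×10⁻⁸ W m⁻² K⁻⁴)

ΔT ≈ 9.5 K

S = 1362/9.58² = 14.84 W m⁻².
T_eq = [S(1−A)/(4σ)]^(1/4) = [14.84×0.78/(4×5.67×10⁻⁸)]^(1/4) = 84.5 K.
ΔT = T_surf − T_eq = 94 − 84.5.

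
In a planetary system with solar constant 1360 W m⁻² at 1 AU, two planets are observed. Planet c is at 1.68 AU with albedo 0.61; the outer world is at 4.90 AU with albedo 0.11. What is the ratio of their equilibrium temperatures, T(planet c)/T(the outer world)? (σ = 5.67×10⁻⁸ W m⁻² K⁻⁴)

T₁/T₂ ≈ 1.390

T_eq = [S₀(1−A)/(4σd²)]^(1/4), so T ∝ (1−A)^(1/4) / √d.
T₁ = [1360×0.39/(4×5.67×10⁻⁸×1.68²)]^(1/4) = 169.66 K.
T₂ = [1360×0.89/(4×5.67×10⁻⁸×4.90²)]^(1/4) = 122.10 K.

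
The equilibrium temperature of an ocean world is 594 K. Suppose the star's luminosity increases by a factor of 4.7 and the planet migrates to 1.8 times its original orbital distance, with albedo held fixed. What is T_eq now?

T_eq ≈ 652 K

T_eq ∝ L^(1/4) · d^(−1/2).
T′ = 594 × 4.7^(1/4) / 1.8^(1/2) = 652 K.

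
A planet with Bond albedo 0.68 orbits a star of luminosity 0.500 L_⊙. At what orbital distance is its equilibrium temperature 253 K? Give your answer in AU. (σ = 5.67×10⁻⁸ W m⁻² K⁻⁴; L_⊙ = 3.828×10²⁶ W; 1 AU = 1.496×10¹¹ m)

d ≈ 0.484 AU

L = 0.500 × 3.828×10²⁶ = 1.91×10²⁶ W.
From T_eq⁴ = L(1−A)/(16πσd²): d = √[L(1−A)/(16πσT_eq⁴)].
d = √[1.91×10²⁶ × 0.32 / (16π × 5.67×10⁻⁸ × (253)⁴)] = 7.24×10¹⁰ m = 0.484 AU.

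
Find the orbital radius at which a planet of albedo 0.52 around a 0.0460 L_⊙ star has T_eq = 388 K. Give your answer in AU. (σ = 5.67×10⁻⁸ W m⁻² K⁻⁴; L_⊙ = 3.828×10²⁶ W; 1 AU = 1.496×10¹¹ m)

L = 0.0460 × 3.828×10²⁶ = 1.76×10²⁵ W.
From T_eq⁴ = L(1−A)/(16πσd²): d = √[L(1−A)/(16πσT_eq⁴)].
d = √[1.76×10²⁵ × 0.48 / (16π × 5.67×10⁻⁸ × (388)⁴)] = 1.14×10¹⁰ m = 0.0765 AU.

d ≈ 0.0765 AU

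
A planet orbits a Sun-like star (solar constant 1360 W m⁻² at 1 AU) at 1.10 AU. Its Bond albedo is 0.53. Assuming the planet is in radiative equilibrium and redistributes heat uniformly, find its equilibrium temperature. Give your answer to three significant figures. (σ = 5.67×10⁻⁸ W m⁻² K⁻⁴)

Flux at 1.10 AU: S = 1360/1.10² = 1120 W m⁻².
Energy balance: absorbed = emitted ⇒ πR²·S(1−A) = 4πR²·σT_eq⁴, so T_eq⁴ = S(1−A)/(4σ).
T_eq = [1120 × 0.47 / (4 × 5.67×10⁻⁸)]^(1/4) = (2.33×10⁹)^(1/4) = 220 K.

T_eq ≈ 220 K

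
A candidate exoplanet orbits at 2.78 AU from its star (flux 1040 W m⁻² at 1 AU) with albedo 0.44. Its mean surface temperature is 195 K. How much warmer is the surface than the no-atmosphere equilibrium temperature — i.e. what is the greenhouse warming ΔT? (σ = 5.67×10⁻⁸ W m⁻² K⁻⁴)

ΔT ≈ 60.0 K

S = 1040/2.78² = 134.6 W m⁻².
T_eq = [S(1−A)/(4σ)]^(1/4) = [134.6×0.56/(4×5.67×10⁻⁸)]^(1/4) = 135.0 K.
ΔT = T_surf − T_eq = 195 − 135.0.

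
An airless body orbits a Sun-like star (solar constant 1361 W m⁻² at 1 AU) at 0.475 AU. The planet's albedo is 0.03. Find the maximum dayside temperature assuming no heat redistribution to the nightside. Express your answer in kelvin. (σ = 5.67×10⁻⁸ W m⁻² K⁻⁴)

Flux at 0.475 AU: S = 1361/0.475² = 6030 W m⁻².
With no redistribution each surface element balances locally: S(1−A) = σT⁴.
T = [6030 × 0.97 / 5.67×10⁻⁸]^(1/4) = (1.03×10¹¹)^(1/4) = 567 K.

T_ss ≈ 567 K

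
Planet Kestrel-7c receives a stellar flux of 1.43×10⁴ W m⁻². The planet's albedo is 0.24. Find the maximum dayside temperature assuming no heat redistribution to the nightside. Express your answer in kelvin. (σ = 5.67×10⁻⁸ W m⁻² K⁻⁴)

T_ss ≈ 662 K

With no redistribution each surface element balances locally: S(1−A) = σT⁴.
T = [1.43×10⁴ × 0.76 / 5.67×10⁻⁸]^(1/4) = (1.92×10¹¹)^(1/4) = 662 K.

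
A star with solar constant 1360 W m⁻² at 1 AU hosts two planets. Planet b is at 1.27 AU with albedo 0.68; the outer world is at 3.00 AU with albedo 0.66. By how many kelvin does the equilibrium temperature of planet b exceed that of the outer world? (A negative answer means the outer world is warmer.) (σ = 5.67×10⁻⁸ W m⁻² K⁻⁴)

ΔT ≈ 63.0 K

T_eq = [S₀(1−A)/(4σd²)]^(1/4), so T ∝ (1−A)^(1/4) / √d.
T₁ = [1360×0.32/(4×5.67×10⁻⁸×1.27²)]^(1/4) = 185.72 K.
T₂ = [1360×0.34/(4×5.67×10⁻⁸×3.00²)]^(1/4) = 122.68 K.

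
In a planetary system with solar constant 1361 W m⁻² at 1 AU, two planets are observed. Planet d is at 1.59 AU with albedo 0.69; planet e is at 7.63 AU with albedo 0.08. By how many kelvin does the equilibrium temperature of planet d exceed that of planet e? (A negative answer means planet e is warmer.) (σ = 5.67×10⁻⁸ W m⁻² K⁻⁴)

T_eq = [S₀(1−A)/(4σd²)]^(1/4), so T ∝ (1−A)^(1/4) / √d.
T₁ = [1361×0.31/(4×5.67×10⁻⁸×1.59²)]^(1/4) = 164.70 K.
T₂ = [1361×0.92/(4×5.67×10⁻⁸×7.63²)]^(1/4) = 98.68 K.

ΔT ≈ 66.0 K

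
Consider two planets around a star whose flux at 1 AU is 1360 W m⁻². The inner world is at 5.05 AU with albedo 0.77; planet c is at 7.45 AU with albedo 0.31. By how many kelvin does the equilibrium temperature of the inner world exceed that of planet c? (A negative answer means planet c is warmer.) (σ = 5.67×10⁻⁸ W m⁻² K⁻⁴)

ΔT ≈ -7.2 K

T_eq = [S₀(1−A)/(4σd²)]^(1/4), so T ∝ (1−A)^(1/4) / √d.
T₁ = [1360×0.23/(4×5.67×10⁻⁸×5.05²)]^(1/4) = 85.76 K.
T₂ = [1360×0.69/(4×5.67×10⁻⁸×7.45²)]^(1/4) = 92.92 K.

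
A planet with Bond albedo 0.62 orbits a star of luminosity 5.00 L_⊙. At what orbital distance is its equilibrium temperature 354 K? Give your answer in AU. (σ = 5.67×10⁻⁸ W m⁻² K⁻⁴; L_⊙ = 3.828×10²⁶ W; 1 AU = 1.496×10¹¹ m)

d ≈ 0.852 AU

L = 5.00 × 3.828×10²⁶ = 1.91×10²⁷ W.
From T_eq⁴ = L(1−A)/(16πσd²): d = √[L(1−A)/(16πσT_eq⁴)].
d = √[1.91×10²⁷ × 0.38 / (16π × 5.67×10⁻⁸ × (354)⁴)] = 1.27×10¹¹ m = 0.852 AU.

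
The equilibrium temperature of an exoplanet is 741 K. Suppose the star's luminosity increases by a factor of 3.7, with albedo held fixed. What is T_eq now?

T_eq ≈ 1030 K

T_eq ∝ L^(1/4) · d^(−1/2).
T′ = 741 × 3.7^(1/4) = 1030 K.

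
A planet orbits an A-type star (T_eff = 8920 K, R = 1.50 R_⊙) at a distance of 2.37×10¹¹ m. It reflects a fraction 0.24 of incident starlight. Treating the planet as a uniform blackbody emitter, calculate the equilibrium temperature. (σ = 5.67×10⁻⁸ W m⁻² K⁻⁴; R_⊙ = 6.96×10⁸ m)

T_eq ≈ 391 K

R_⋆ = 1.50 × 6.96×10⁸ = 1.04×10⁹ m.
L = 4πR_⋆²σT_⋆⁴ = 4π(1.04×10⁹)² × 5.67×10⁻⁸ × (8920)⁴ = 4.92×10²⁷ W.
S = L/(4πd²) = 6970 W m⁻².
Energy balance: absorbed = emitted ⇒ πR²·S(1−A) = 4πR²·σT_eq⁴, so T_eq⁴ = S(1−A)/(4σ).
T_eq = [6970 × 0.76 / (4 × 5.67×10⁻⁸)]^(1/4) = (2.33×10¹⁰)^(1/4) = 391 K.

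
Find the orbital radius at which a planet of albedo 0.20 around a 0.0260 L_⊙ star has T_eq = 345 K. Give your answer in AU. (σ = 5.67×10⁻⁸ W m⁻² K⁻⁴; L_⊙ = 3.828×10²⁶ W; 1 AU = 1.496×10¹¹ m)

L = 0.0260 × 3.828×10²⁶ = 9.95×10²⁴ W.
From T_eq⁴ = L(1−A)/(16πσd²): d = √[L(1−A)/(16πσT_eq⁴)].
d = √[9.95×10²⁴ × 0.80 / (16π × 5.67×10⁻⁸ × (345)⁴)] = 1.40×10¹⁰ m = 0.0939 AU.

d ≈ 0.0939 AU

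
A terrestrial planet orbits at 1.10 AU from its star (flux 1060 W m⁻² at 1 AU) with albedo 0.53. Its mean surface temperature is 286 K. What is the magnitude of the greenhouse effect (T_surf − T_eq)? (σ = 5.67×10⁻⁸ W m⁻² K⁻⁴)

ΔT ≈ 79.6 K

S = 1060/1.10² = 876.0 W m⁻².
T_eq = [S(1−A)/(4σ)]^(1/4) = [876.0×0.47/(4×5.67×10⁻⁸)]^(1/4) = 206.4 K.
ΔT = T_surf − T_eq = 286 − 206.4.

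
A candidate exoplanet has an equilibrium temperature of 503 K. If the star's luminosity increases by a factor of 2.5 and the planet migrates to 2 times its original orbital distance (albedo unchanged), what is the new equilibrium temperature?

T_eq ∝ L^(1/4) · d^(−1/2).
T′ = 503 × 2.5^(1/4) / 2^(1/2) = 447 K.

T_eq ≈ 447 K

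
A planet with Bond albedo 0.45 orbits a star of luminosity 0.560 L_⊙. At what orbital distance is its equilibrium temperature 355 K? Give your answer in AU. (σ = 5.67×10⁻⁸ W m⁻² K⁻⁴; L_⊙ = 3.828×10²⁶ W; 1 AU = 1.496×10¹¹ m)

L = 0.560 × 3.828×10²⁶ = 2.14×10²⁶ W.
From T_eq⁴ = L(1−A)/(16πσd²): d = √[L(1−A)/(16πσT_eq⁴)].
d = √[2.14×10²⁶ × 0.55 / (16π × 5.67×10⁻⁸ × (355)⁴)] = 5.10×10¹⁰ m = 0.341 AU.

d ≈ 0.341 AU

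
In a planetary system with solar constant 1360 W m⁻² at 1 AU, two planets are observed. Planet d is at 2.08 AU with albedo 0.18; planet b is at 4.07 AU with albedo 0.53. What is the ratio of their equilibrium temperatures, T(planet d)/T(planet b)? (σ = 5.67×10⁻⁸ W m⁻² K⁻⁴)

T_eq = [S₀(1−A)/(4σd²)]^(1/4), so T ∝ (1−A)^(1/4) / √d.
T₁ = [1360×0.82/(4×5.67×10⁻⁸×2.08²)]^(1/4) = 183.61 K.
T₂ = [1360×0.47/(4×5.67×10⁻⁸×4.07²)]^(1/4) = 114.21 K.

T₁/T₂ ≈ 1.608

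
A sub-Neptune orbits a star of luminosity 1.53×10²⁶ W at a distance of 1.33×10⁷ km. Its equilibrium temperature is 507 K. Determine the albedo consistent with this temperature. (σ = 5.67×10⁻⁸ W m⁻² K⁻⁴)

d = 1.33×10⁷ km = 1.33×10¹⁰ m.
Flux: S = L/(4πd²) = 1.53×10²⁶/(4π×(1.33×10¹⁰)²) = 6.88×10⁴ W m⁻².
From T_eq⁴ = S(1−A)/(4σ): 1−A = 4σT_eq⁴/S.
1−A = 4 × 5.67×10⁻⁸ × (507)⁴ / 6.88×10⁴ = 0.218.

A ≈ 0.78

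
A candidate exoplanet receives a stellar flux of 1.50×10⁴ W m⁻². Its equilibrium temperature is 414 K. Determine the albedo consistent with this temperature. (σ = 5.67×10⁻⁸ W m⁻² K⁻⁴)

A ≈ 0.56

From T_eq⁴ = S(1−A)/(4σ): 1−A = 4σT_eq⁴/S.
1−A = 4 × 5.67×10⁻⁸ × (414)⁴ / 1.50×10⁴ = 0.444.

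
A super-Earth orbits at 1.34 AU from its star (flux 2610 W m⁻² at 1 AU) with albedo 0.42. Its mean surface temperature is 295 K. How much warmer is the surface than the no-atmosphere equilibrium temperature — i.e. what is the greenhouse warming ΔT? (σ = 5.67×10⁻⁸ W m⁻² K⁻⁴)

S = 2610/1.34² = 1454 W m⁻².
T_eq = [S(1−A)/(4σ)]^(1/4) = [1454×0.58/(4×5.67×10⁻⁸)]^(1/4) = 246.9 K.
ΔT = T_surf − T_eq = 295 − 246.9.

ΔT ≈ 48.1 K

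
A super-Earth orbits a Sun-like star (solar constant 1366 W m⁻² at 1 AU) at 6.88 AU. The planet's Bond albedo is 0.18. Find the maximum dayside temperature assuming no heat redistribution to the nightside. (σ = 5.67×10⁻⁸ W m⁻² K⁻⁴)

T_ss ≈ 143 K

Flux at 6.88 AU: S = 1366/6.88² = 28.9 W m⁻².
With no redistribution each surface element balances locally: S(1−A) = σT⁴.
T = [28.9 × 0.82 / 5.67×10⁻⁸]^(1/4) = (4.17×10⁸)^(1/4) = 143 K.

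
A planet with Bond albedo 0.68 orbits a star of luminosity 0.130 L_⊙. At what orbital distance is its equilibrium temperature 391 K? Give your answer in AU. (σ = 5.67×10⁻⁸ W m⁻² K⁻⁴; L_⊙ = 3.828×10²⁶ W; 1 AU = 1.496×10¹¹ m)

d ≈ 0.103 AU

L = 0.130 × 3.828×10²⁶ = 4.98×10²⁵ W.
From T_eq⁴ = L(1−A)/(16πσd²): d = √[L(1−A)/(16πσT_eq⁴)].
d = √[4.98×10²⁵ × 0.32 / (16π × 5.67×10⁻⁸ × (391)⁴)] = 1.55×10¹⁰ m = 0.103 AU.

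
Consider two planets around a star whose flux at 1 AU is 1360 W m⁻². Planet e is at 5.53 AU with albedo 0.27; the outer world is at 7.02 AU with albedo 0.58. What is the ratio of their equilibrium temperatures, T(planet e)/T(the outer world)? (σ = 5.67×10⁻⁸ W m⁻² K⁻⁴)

T_eq = [S₀(1−A)/(4σd²)]^(1/4), so T ∝ (1−A)^(1/4) / √d.
T₁ = [1360×0.73/(4×5.67×10⁻⁸×5.53²)]^(1/4) = 109.38 K.
T₂ = [1360×0.42/(4×5.67×10⁻⁸×7.02²)]^(1/4) = 84.55 K.

T₁/T₂ ≈ 1.294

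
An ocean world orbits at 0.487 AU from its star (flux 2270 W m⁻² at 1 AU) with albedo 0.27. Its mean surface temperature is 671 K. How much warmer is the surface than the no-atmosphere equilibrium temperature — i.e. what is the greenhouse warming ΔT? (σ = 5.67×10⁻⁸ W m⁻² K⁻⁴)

S = 2270/0.487² = 9571 W m⁻².
T_eq = [S(1−A)/(4σ)]^(1/4) = [9571×0.73/(4×5.67×10⁻⁸)]^(1/4) = 418.9 K.
ΔT = T_surf − T_eq = 671 − 418.9.

ΔT ≈ 252.1 K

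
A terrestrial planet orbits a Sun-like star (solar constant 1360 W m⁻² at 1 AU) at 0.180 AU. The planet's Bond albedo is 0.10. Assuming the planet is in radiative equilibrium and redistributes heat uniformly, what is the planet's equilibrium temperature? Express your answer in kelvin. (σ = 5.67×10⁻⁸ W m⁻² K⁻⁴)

Flux at 0.180 AU: S = 1360/0.180² = 4.20×10⁴ W m⁻².
Energy balance: absorbed = emitted ⇒ πR²·S(1−A) = 4πR²·σT_eq⁴, so T_eq⁴ = S(1−A)/(4σ).
T_eq = [4.20×10⁴ × 0.90 / (4 × 5.67×10⁻⁸)]^(1/4) = (1.67×10¹¹)^(1/4) = 639 K.

T_eq ≈ 639 K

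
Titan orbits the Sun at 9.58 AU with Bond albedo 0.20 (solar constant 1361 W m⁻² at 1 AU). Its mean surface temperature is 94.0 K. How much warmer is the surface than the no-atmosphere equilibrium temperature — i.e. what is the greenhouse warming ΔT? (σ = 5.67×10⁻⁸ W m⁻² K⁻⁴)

ΔT ≈ 9.0 K

S = 1361/9.58² = 14.83 W m⁻².
T_eq = [S(1−A)/(4σ)]^(1/4) = [14.83×0.80/(4×5.67×10⁻⁸)]^(1/4) = 85.0 K.
ΔT = T_surf − T_eq = 94 − 85.0.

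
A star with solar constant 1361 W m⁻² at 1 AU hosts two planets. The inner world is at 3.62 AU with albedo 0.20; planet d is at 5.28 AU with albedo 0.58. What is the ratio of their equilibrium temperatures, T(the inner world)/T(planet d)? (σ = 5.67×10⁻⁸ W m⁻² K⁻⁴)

T_eq = [S₀(1−A)/(4σd²)]^(1/4), so T ∝ (1−A)^(1/4) / √d.
T₁ = [1361×0.80/(4×5.67×10⁻⁸×3.62²)]^(1/4) = 138.35 K.
T₂ = [1361×0.42/(4×5.67×10⁻⁸×5.28²)]^(1/4) = 97.51 K.

T₁/T₂ ≈ 1.419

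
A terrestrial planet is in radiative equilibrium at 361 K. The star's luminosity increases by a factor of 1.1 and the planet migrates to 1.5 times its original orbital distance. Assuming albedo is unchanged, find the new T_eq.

T_eq ≈ 302 K

T_eq ∝ L^(1/4) · d^(−1/2).
T′ = 361 × 1.1^(1/4) / 1.5^(1/2) = 302 K.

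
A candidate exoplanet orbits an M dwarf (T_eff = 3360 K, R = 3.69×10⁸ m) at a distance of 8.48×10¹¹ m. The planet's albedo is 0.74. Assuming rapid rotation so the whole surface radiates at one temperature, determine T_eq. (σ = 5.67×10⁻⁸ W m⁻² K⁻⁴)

L = 4πR_⋆²σT_⋆⁴ = 4π(3.69×10⁸)² × 5.67×10⁻⁸ × (3360)⁴ = 1.24×10²⁵ W.
S = L/(4πd²) = 1.37 W m⁻².
Energy balance: absorbed = emitted ⇒ πR²·S(1−A) = 4πR²·σT_eq⁴, so T_eq⁴ = S(1−A)/(4σ).
T_eq = [1.37 × 0.26 / (4 × 5.67×10⁻⁸)]^(1/4) = (1.57×10⁶)^(1/4) = 35.4 K.

T_eq ≈ 35.4 K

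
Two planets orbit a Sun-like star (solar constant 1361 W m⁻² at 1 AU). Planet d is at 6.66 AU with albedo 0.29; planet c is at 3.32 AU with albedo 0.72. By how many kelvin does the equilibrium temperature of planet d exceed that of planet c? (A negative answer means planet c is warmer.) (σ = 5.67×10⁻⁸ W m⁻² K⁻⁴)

ΔT ≈ -12.1 K

T_eq = [S₀(1−A)/(4σd²)]^(1/4), so T ∝ (1−A)^(1/4) / √d.
T₁ = [1361×0.71/(4×5.67×10⁻⁸×6.66²)]^(1/4) = 99.00 K.
T₂ = [1361×0.28/(4×5.67×10⁻⁸×3.32²)]^(1/4) = 111.12 K.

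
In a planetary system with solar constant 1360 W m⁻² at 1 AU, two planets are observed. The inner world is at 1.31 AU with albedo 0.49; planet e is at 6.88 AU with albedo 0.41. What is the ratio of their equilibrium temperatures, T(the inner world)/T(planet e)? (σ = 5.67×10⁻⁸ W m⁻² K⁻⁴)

T_eq = [S₀(1−A)/(4σd²)]^(1/4), so T ∝ (1−A)^(1/4) / √d.
T₁ = [1360×0.51/(4×5.67×10⁻⁸×1.31²)]^(1/4) = 205.46 K.
T₂ = [1360×0.59/(4×5.67×10⁻⁸×6.88²)]^(1/4) = 92.98 K.

T₁/T₂ ≈ 2.210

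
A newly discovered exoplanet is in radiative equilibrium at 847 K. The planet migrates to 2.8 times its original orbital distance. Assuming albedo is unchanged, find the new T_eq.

T_eq ≈ 506 K

T_eq ∝ L^(1/4) · d^(−1/2).
T′ = 847 / 2.8^(1/2) = 506 K.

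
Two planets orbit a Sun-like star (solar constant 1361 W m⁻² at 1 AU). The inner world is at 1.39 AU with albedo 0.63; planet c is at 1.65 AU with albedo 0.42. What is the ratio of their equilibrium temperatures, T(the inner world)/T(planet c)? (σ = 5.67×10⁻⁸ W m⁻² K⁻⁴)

T₁/T₂ ≈ 0.974

T_eq = [S₀(1−A)/(4σd²)]^(1/4), so T ∝ (1−A)^(1/4) / √d.
T₁ = [1361×0.37/(4×5.67×10⁻⁸×1.39²)]^(1/4) = 184.12 K.
T₂ = [1361×0.58/(4×5.67×10⁻⁸×1.65²)]^(1/4) = 189.09 K.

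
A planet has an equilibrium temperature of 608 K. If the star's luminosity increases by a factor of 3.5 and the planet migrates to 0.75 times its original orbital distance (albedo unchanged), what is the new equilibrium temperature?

T_eq ≈ 960 K

T_eq ∝ L^(1/4) · d^(−1/2).
T′ = 608 × 3.5^(1/4) / 0.75^(1/2) = 960 K.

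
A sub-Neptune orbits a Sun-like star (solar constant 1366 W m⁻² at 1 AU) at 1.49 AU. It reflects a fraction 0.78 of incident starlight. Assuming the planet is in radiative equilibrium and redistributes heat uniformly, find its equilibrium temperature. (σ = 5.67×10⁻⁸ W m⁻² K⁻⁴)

Flux at 1.49 AU: S = 1366/1.49² = 615 W m⁻².
Energy balance: absorbed = emitted ⇒ πR²·S(1−A) = 4πR²·σT_eq⁴, so T_eq⁴ = S(1−A)/(4σ).
T_eq = [615 × 0.22 / (4 × 5.67×10⁻⁸)]^(1/4) = (5.97×10⁸)^(1/4) = 156 K.

T_eq ≈ 156 K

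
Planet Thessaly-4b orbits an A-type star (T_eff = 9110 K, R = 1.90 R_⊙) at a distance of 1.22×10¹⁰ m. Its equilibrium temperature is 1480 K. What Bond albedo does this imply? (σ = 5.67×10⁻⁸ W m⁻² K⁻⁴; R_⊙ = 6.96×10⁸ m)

R_⋆ = 1.90 × 6.96×10⁸ = 1.32×10⁹ m.
L = 4πR_⋆²σT_⋆⁴ = 4π(1.32×10⁹)² × 5.67×10⁻⁸ × (9110)⁴ = 8.58×10²⁷ W.
S = L/(4πd²) = 4.59×10⁶ W m⁻².
From T_eq⁴ = S(1−A)/(4σ): 1−A = 4σT_eq⁴/S.
1−A = 4 × 5.67×10⁻⁸ × (1480)⁴ / 4.59×10⁶ = 0.237.

A ≈ 0.76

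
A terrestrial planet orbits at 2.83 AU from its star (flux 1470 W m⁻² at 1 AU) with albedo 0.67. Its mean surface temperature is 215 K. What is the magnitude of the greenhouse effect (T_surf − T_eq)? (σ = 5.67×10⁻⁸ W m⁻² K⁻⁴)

ΔT ≈ 87.2 K

S = 1470/2.83² = 183.5 W m⁻².
T_eq = [S(1−A)/(4σ)]^(1/4) = [183.5×0.33/(4×5.67×10⁻⁸)]^(1/4) = 127.8 K.
ΔT = T_surf − T_eq = 215 − 127.8.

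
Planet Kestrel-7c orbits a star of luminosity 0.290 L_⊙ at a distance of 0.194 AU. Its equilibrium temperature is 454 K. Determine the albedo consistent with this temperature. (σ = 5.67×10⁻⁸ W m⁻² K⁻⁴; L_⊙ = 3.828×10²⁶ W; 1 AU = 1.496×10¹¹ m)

d = 0.194 AU = 2.90×10¹⁰ m.
L = 0.290 × 3.828×10²⁶ = 1.11×10²⁶ W.
Flux: S = L/(4πd²) = 1.11×10²⁶/(4π×(2.90×10¹⁰)²) = 1.05×10⁴ W m⁻².
From T_eq⁴ = S(1−A)/(4σ): 1−A = 4σT_eq⁴/S.
1−A = 4 × 5.67×10⁻⁸ × (454)⁴ / 1.05×10⁴ = 0.919.

A ≈ 0.08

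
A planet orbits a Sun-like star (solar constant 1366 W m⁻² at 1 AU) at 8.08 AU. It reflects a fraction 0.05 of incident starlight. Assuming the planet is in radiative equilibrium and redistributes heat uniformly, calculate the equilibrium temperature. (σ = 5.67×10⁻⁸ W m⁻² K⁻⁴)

Flux at 8.08 AU: S = 1366/8.08² = 20.9 W m⁻².
Energy balance: absorbed = emitted ⇒ πR²·S(1−A) = 4πR²·σT_eq⁴, so T_eq⁴ = S(1−A)/(4σ).
T_eq = [20.9 × 0.95 / (4 × 5.67×10⁻⁸)]^(1/4) = (8.76×10⁷)^(1/4) = 96.8 K.

T_eq ≈ 96.8 K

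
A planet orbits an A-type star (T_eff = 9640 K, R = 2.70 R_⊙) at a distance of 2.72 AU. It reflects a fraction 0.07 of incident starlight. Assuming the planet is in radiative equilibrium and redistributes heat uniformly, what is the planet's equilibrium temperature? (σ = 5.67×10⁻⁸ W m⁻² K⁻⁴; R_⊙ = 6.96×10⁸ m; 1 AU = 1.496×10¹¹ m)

R_⋆ = 2.70 × 6.96×10⁸ = 1.88×10⁹ m.
d = 2.72 AU = 4.07×10¹¹ m.
L = 4πR_⋆²σT_⋆⁴ = 4π(1.88×10⁹)² × 5.67×10⁻⁸ × (9640)⁴ = 2.17×10²⁸ W.
S = L/(4πd²) = 1.04×10⁴ W m⁻².
Energy balance: absorbed = emitted ⇒ πR²·S(1−A) = 4πR²·σT_eq⁴, so T_eq⁴ = S(1−A)/(4σ).
T_eq = [1.04×10⁴ × 0.93 / (4 × 5.67×10⁻⁸)]^(1/4) = (4.28×10¹⁰)^(1/4) = 455 K.

T_eq ≈ 455 K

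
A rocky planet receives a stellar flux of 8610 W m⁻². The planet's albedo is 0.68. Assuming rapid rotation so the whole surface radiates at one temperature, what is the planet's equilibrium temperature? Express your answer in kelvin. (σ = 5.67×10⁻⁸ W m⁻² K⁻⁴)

T_eq ≈ 332 K

Energy balance: absorbed = emitted ⇒ πR²·S(1−A) = 4πR²·σT_eq⁴, so T_eq⁴ = S(1−A)/(4σ).
T_eq = [8610 × 0.32 / (4 × 5.67×10⁻⁸)]^(1/4) = (1.21×10¹⁰)^(1/4) = 332 K.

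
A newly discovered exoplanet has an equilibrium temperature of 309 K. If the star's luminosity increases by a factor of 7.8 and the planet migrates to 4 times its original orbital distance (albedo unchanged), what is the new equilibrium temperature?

T_eq ≈ 258 K

T_eq ∝ L^(1/4) · d^(−1/2).
T′ = 309 × 7.8^(1/4) / 4^(1/2) = 258 K.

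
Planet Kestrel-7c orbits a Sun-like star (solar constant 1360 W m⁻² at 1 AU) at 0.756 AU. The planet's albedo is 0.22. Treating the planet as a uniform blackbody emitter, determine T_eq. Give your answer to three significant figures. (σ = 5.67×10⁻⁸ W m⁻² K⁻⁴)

T_eq ≈ 301 K

Flux at 0.756 AU: S = 1360/0.756² = 2380 W m⁻².
Energy balance: absorbed = emitted ⇒ πR²·S(1−A) = 4πR²·σT_eq⁴, so T_eq⁴ = S(1−A)/(4σ).
T_eq = [2380 × 0.78 / (4 × 5.67×10⁻⁸)]^(1/4) = (8.18×10⁹)^(1/4) = 301 K.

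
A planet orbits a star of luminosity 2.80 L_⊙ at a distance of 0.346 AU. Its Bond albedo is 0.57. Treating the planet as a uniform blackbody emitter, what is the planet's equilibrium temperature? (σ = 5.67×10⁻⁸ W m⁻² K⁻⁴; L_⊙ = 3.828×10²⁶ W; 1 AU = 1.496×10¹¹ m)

d = 0.346 AU = 5.18×10¹⁰ m.
L = 2.80 × 3.828×10²⁶ = 1.07×10²⁷ W.
Flux: S = L/(4πd²) = 1.07×10²⁷/(4π×(5.18×10¹⁰)²) = 3.18×10⁴ W m⁻².
Energy balance: absorbed = emitted ⇒ πR²·S(1−A) = 4πR²·σT_eq⁴, so T_eq⁴ = S(1−A)/(4σ).
T_eq = [3.18×10⁴ × 0.43 / (4 × 5.67×10⁻⁸)]^(1/4) = (6.04×10¹⁰)^(1/4) = 496 K.

T_eq ≈ 496 K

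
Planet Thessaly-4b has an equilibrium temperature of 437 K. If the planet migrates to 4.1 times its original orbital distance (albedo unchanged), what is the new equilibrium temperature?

T_eq ≈ 216 K

T_eq ∝ L^(1/4) · d^(−1/2).
T′ = 437 / 4.1^(1/2) = 216 K.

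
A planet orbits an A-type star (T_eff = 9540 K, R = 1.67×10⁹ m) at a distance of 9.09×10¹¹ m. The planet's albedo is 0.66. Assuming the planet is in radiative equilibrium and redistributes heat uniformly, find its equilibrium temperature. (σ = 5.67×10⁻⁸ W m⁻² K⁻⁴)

L = 4πR_⋆²σT_⋆⁴ = 4π(1.67×10⁹)² × 5.67×10⁻⁸ × (9540)⁴ = 1.65×10²⁸ W.
S = L/(4πd²) = 1590 W m⁻².
Energy balance: absorbed = emitted ⇒ πR²·S(1−A) = 4πR²·σT_eq⁴, so T_eq⁴ = S(1−A)/(4σ).
T_eq = [1590 × 0.34 / (4 × 5.67×10⁻⁸)]^(1/4) = (2.38×10⁹)^(1/4) = 221 K.

T_eq ≈ 221 K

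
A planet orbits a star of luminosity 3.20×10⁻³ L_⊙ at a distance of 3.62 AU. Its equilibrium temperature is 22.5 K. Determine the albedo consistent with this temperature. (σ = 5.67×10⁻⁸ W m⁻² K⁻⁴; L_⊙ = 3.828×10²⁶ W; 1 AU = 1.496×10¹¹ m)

d = 3.62 AU = 5.42×10¹¹ m.
L = 3.20×10⁻³ × 3.828×10²⁶ = 1.22×10²⁴ W.
Flux: S = L/(4πd²) = 1.22×10²⁴/(4π×(5.42×10¹¹)²) = 0.332 W m⁻².
From T_eq⁴ = S(1−A)/(4σ): 1−A = 4σT_eq⁴/S.
1−A = 4 × 5.67×10⁻⁸ × (22.5)⁴ / 0.332 = 0.175.

A ≈ 0.83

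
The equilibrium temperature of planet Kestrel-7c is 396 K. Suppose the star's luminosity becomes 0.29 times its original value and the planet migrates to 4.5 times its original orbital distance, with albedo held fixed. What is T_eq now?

T_eq ≈ 137 K

T_eq ∝ L^(1/4) · d^(−1/2).
T′ = 396 × 0.29^(1/4) / 4.5^(1/2) = 137 K.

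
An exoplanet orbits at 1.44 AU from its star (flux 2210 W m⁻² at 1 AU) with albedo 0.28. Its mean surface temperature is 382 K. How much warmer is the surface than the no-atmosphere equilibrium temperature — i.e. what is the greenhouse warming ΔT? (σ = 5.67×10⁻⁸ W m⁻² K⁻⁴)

ΔT ≈ 140.8 K

S = 2210/1.44² = 1066 W m⁻².
T_eq = [S(1−A)/(4σ)]^(1/4) = [1066×0.72/(4×5.67×10⁻⁸)]^(1/4) = 241.2 K.
ΔT = T_surf − T_eq = 382 − 241.2.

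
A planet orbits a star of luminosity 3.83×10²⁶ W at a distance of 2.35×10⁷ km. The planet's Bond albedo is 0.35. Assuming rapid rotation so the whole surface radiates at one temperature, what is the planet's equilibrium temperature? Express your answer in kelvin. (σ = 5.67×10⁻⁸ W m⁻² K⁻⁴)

d = 2.35×10⁷ km = 2.35×10¹⁰ m.
Flux: S = L/(4πd²) = 3.83×10²⁶/(4π×(2.35×10¹⁰)²) = 5.52×10⁴ W m⁻².
Energy balance: absorbed = emitted ⇒ πR²·S(1−A) = 4πR²·σT_eq⁴, so T_eq⁴ = S(1−A)/(4σ).
T_eq = [5.52×10⁴ × 0.65 / (4 × 5.67×10⁻⁸)]^(1/4) = (1.58×10¹¹)^(1/4) = 631 K.

T_eq ≈ 631 K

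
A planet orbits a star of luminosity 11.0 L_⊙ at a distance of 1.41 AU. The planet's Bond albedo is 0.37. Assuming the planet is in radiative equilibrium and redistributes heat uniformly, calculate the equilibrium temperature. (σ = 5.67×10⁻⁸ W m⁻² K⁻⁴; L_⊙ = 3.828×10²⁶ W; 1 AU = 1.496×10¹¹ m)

d = 1.41 AU = 2.11×10¹¹ m.
L = 11.0 × 3.828×10²⁶ = 4.21×10²⁷ W.
Flux: S = L/(4πd²) = 4.21×10²⁷/(4π×(2.11×10¹¹)²) = 7530 W m⁻².
Energy balance: absorbed = emitted ⇒ πR²·S(1−A) = 4πR²·σT_eq⁴, so T_eq⁴ = S(1−A)/(4σ).
T_eq = [7530 × 0.63 / (4 × 5.67×10⁻⁸)]^(1/4) = (2.09×10¹⁰)^(1/4) = 380 K.

T_eq ≈ 380 K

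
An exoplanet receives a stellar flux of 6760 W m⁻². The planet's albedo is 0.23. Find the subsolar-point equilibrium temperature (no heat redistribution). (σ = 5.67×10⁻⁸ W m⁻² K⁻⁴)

At the subsolar point the surface absorbs S(1−A) and emits σT⁴ per unit area — no factor of 4, since only the local patch is in balance.
T = [6760 × 0.77 / 5.67×10⁻⁸]^(1/4) = (9.18×10¹⁰)^(1/4) = 550 K.

T_ss ≈ 550 K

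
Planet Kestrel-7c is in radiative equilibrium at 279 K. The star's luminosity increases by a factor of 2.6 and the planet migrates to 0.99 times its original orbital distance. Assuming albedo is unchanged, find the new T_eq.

T_eq ≈ 356 K

T_eq ∝ L^(1/4) · d^(−1/2).
T′ = 279 × 2.6^(1/4) / 0.99^(1/2) = 356 K.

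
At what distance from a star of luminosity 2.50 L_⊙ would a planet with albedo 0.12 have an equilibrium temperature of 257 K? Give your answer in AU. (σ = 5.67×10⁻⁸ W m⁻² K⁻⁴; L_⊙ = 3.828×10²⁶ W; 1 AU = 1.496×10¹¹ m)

L = 2.50 × 3.828×10²⁶ = 9.57×10²⁶ W.
From T_eq⁴ = L(1−A)/(16πσd²): d = √[L(1−A)/(16πσT_eq⁴)].
d = √[9.57×10²⁶ × 0.88 / (16π × 5.67×10⁻⁸ × (257)⁴)] = 2.60×10¹¹ m = 1.74 AU.

d ≈ 1.74 AU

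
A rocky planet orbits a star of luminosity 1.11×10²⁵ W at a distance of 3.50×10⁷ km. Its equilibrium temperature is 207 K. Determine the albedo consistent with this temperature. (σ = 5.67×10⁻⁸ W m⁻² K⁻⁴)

d = 3.50×10⁷ km = 3.50×10¹⁰ m.
Flux: S = L/(4πd²) = 1.11×10²⁵/(4π×(3.50×10¹⁰)²) = 721 W m⁻².
From T_eq⁴ = S(1−A)/(4σ): 1−A = 4σT_eq⁴/S.
1−A = 4 × 5.67×10⁻⁸ × (207)⁴ / 721 = 0.577.

A ≈ 0.42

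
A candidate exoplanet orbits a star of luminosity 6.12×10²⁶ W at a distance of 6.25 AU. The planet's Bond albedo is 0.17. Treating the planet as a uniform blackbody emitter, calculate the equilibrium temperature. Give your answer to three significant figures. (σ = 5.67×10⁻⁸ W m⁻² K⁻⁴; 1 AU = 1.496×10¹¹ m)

T_eq ≈ 119 K

d = 6.25 AU = 9.35×10¹¹ m.
Flux: S = L/(4πd²) = 6.12×10²⁶/(4π×(9.35×10¹¹)²) = 55.7 W m⁻².
Energy balance: absorbed = emitted ⇒ πR²·S(1−A) = 4πR²·σT_eq⁴, so T_eq⁴ = S(1−A)/(4σ).
T_eq = [55.7 × 0.83 / (4 × 5.67×10⁻⁸)]^(1/4) = (2.04×10⁸)^(1/4) = 119 K.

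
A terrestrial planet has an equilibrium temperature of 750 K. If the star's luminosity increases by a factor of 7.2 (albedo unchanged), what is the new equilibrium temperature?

T_eq ∝ L^(1/4) · d^(−1/2).
T′ = 750 × 7.2^(1/4) = 1230 K.

T_eq ≈ 1230 K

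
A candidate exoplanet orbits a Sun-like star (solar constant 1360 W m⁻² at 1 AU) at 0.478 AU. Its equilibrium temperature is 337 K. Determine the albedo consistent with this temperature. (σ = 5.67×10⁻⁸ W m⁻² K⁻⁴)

A ≈ 0.51

Flux at 0.478 AU: S = 1360/0.478² = 5950 W m⁻².
From T_eq⁴ = S(1−A)/(4σ): 1−A = 4σT_eq⁴/S.
1−A = 4 × 5.67×10⁻⁸ × (337)⁴ / 5950 = 0.491.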